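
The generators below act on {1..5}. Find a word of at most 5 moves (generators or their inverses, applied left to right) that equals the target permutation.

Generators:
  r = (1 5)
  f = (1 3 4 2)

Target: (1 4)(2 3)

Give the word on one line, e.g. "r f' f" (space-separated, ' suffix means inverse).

f r r f

  after f: (1 3 4 2)
  after r: (1 3 4 2 5)
  after r: (1 3 4 2)
  after f: (1 4)(2 3)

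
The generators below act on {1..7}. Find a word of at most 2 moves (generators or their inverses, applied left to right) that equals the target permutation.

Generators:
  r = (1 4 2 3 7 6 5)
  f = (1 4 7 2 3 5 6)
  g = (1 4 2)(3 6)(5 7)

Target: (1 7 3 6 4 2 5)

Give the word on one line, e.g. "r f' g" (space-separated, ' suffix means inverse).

f f

  after f: (1 4 7 2 3 5 6)
  after f: (1 7 3 6 4 2 5)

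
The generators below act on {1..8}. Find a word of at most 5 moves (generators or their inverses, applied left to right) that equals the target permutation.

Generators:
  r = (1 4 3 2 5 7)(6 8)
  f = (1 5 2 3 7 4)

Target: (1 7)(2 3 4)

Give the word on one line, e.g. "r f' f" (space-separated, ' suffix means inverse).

f' r r r r

  after f': (1 4 7 3 2 5)
  after r: (1 3 5 4)(2 7)(6 8)
  after r: (1 2)(3 7 5)
  after r: (1 5 2 4 3)(6 8)
  after r: (1 7)(2 3 4)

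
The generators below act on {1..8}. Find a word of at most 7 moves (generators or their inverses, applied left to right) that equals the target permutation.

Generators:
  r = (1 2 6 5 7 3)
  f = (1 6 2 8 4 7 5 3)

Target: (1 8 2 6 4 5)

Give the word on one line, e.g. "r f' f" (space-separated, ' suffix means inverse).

f r r f' f'

  after f: (1 6 2 8 4 7 5 3)
  after r: (1 5)(2 8 4 3)
  after r: (1 7 3 6 5 2 8 4)
  after f': (1 4 3)(5 6 7)
  after f': (1 8 2 6 4 5)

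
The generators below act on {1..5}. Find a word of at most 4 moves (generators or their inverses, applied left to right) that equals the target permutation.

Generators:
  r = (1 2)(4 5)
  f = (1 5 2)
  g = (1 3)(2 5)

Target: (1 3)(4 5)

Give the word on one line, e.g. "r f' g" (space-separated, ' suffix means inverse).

  after r: (1 2)(4 5)
  after f: (2 5 4)
  after g': (1 3)(4 5)

r f g'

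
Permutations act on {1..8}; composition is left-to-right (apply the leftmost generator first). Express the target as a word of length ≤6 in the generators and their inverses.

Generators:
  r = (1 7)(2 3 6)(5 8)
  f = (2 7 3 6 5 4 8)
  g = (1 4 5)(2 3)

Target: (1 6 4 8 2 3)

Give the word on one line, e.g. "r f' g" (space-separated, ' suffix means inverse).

r' f' r' g

  after r': (1 7)(2 6 3)(5 8)
  after f': (1 2 3 8 6 7)(4 5)
  after r': (1 6)(3 5 4 8)
  after g: (1 6 4 8 2 3)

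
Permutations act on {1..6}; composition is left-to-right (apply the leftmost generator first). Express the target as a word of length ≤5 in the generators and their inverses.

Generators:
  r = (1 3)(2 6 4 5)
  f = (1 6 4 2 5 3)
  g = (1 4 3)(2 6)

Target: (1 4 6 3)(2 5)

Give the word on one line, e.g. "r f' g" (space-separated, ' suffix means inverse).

  after g: (1 4 3)(2 6)
  after r': (1 6 5 4)
  after f: (1 4 6 3)(2 5)

g r' f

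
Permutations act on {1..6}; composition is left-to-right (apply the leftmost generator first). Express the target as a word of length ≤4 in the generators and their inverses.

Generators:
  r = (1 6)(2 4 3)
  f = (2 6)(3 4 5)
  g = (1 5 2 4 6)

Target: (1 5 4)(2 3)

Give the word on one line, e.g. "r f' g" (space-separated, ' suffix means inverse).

g r

  after g: (1 5 2 4 6)
  after r: (1 5 4)(2 3)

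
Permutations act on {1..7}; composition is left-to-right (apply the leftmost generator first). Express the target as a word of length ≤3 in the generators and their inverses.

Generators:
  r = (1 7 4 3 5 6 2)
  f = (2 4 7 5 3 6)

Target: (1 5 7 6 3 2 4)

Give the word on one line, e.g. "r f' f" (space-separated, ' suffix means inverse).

f' r f

  after f': (2 6 3 5 7 4)
  after r: (1 7 3 6 5 4)
  after f: (1 5 7 6 3 2 4)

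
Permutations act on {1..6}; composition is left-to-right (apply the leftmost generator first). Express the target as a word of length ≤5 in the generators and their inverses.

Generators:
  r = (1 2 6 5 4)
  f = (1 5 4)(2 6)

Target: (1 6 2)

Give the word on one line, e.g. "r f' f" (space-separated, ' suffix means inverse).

  after f': (1 4 5)(2 6)
  after f': (1 5 4)
  after r': (1 6 2)

f' f' r'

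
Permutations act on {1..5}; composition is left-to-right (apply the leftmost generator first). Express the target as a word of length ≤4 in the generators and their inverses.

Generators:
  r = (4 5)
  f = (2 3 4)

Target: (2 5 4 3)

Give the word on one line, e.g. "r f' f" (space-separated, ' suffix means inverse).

  after f: (2 3 4)
  after f: (2 4 3)
  after r': (2 5 4 3)

f f r'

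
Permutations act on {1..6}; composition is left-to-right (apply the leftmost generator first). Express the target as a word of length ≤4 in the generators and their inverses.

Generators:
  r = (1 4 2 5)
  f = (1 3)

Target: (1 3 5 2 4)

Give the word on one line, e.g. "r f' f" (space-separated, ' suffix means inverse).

f r'

  after f: (1 3)
  after r': (1 3 5 2 4)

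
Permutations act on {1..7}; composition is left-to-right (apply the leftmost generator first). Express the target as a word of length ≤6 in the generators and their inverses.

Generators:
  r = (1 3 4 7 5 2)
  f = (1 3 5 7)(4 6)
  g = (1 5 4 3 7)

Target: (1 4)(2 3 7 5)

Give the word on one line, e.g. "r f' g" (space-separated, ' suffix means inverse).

f f g' r r

  after f: (1 3 5 7)(4 6)
  after f: (1 5)(3 7)
  after g': (4 5 7)
  after r: (1 3 4 2)
  after r: (1 4)(2 3 7 5)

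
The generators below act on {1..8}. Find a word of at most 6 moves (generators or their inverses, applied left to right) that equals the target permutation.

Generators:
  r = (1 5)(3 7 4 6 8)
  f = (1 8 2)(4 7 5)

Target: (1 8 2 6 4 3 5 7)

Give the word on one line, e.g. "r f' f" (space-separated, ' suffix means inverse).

  after r': (1 5)(3 8 6 4 7)
  after f: (1 4 5 8 6 7 3 2)
  after r: (1 6 4)(2 5 3)
  after f: (1 6 7 5 3)(2 4 8)
  after r: (1 8 2 6 4 3 5 7)

r' f r f r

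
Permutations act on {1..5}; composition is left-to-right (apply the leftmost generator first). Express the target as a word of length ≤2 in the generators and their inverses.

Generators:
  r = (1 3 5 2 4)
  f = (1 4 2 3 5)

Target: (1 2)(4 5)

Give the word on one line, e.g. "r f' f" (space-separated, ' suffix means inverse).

  after f: (1 4 2 3 5)
  after r': (1 2)(4 5)

f r'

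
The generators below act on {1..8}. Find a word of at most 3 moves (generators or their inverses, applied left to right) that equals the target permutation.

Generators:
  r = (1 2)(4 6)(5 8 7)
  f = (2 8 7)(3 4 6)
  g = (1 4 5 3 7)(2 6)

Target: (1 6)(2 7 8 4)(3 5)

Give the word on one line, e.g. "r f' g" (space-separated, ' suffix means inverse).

  after r': (1 2)(4 6)(5 7 8)
  after g': (1 6)(2 7 8 4)(3 5)

r' g'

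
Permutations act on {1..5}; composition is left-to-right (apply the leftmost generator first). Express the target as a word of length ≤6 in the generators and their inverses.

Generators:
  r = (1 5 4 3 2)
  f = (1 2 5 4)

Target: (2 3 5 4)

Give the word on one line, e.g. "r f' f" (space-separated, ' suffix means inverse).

  after r': (1 2 3 4 5)
  after r': (1 3 5 2 4)
  after r': (1 4 2 5 3)
  after f': (1 5 3 4)
  after r': (2 3 5 4)

r' r' r' f' r'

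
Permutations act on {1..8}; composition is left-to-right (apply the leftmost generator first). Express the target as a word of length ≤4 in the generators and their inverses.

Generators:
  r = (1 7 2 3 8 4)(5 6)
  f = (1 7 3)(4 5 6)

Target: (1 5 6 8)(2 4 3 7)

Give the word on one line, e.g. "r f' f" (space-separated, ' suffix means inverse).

  after r': (1 4 8 3 2 7)(5 6)
  after f': (1 6 4 8 7 3 2)
  after r': (1 5 6 8)(2 4 3 7)

r' f' r'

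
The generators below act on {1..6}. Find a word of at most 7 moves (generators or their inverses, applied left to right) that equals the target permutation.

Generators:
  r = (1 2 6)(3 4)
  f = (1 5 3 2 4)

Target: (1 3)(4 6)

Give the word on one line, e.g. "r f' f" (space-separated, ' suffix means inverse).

  after r': (1 6 2)(3 4)
  after f: (1 6 4 2 5 3)
  after r: (2 5 4 6 3)
  after f: (1 5)(2 3 4 6)
  after f: (1 3)(4 6)

r' f r f f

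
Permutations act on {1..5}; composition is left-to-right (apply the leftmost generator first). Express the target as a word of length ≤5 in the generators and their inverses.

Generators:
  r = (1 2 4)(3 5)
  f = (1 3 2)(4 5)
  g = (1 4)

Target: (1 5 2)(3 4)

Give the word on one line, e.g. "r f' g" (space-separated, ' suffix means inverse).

  after f: (1 3 2)(4 5)
  after g: (1 3 2 4 5)
  after r: (1 5 2)(3 4)

f g r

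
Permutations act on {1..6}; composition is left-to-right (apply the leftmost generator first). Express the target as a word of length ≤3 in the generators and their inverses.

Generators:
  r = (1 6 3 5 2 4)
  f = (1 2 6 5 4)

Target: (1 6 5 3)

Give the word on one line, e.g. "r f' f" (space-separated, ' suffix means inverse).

  after r': (1 4 2 5 3 6)
  after f': (1 5 3 2 6 4)
  after f': (1 6 5 3)

r' f' f'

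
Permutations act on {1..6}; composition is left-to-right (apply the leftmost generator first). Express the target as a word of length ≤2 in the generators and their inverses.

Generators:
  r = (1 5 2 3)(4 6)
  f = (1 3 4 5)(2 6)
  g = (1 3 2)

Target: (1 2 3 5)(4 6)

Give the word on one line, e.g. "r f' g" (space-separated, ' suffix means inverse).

  after g: (1 3 2)
  after r': (1 2 3 5)(4 6)

g r'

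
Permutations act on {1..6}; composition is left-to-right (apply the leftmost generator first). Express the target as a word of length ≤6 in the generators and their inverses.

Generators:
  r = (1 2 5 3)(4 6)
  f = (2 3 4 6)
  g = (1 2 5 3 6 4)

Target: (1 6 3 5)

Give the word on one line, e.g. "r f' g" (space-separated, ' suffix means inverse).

  after f: (2 3 4 6)
  after r: (1 2)(3 6 5)
  after f: (1 3 2)(4 6 5)
  after g: (1 6 3 5)

f r f g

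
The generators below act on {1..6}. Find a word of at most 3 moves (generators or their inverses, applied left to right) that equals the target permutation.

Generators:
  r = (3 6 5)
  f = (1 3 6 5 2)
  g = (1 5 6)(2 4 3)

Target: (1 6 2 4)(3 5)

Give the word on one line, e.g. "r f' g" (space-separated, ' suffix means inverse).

  after g: (1 5 6)(2 4 3)
  after f': (1 6 2 4)(3 5)

g f'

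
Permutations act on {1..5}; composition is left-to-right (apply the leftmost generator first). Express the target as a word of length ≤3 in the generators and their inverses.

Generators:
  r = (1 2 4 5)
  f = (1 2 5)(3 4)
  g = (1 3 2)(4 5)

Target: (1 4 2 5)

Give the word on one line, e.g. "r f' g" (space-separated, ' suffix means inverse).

  after g': (1 2 3)(4 5)
  after f: (1 5 3 2 4)
  after g': (1 4 2 5)

g' f g'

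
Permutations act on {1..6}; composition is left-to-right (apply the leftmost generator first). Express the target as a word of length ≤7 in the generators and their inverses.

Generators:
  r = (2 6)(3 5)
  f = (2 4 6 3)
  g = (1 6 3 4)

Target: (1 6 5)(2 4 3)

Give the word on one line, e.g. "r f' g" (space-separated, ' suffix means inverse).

f r' g g f'

  after f: (2 4 6 3)
  after r': (2 4)(3 6 5)
  after g: (1 6 5 4 2)
  after g: (1 3 4 2 6 5)
  after f': (1 6 5)(2 4 3)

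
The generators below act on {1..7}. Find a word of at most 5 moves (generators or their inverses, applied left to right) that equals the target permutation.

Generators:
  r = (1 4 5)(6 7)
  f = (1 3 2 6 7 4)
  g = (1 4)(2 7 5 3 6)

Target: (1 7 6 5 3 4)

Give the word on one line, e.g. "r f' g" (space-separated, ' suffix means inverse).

g' r g'

  after g': (1 4)(2 6 3 5 7)
  after r: (1 5 6 3)(2 7)
  after g': (1 7 6 5 3 4)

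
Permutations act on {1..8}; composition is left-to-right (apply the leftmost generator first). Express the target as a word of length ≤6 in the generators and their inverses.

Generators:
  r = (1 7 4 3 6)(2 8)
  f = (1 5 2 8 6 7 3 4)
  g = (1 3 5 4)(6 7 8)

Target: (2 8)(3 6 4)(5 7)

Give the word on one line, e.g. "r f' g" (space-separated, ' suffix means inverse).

f r' g f

  after f: (1 5 2 8 6 7 3 4)
  after r': (1 5 8 3 7 4 6)
  after g: (1 4 7)(3 8 5 6)
  after f: (2 8)(3 6 4)(5 7)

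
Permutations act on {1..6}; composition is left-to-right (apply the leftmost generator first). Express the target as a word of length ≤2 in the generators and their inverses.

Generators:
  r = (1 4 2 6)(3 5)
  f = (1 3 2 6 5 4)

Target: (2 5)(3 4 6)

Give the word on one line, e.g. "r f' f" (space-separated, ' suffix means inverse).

r f

  after r: (1 4 2 6)(3 5)
  after f: (2 5)(3 4 6)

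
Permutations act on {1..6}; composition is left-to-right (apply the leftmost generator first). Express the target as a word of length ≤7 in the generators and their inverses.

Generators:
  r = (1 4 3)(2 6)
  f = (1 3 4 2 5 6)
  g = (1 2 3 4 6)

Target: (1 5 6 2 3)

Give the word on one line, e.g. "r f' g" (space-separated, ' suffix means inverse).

f g g f' g

  after f: (1 3 4 2 5 6)
  after g: (1 4 3 6 2 5)
  after g: (1 6 3)(2 5)
  after f': (1 5 4 3 6)
  after g: (1 5 6 2 3)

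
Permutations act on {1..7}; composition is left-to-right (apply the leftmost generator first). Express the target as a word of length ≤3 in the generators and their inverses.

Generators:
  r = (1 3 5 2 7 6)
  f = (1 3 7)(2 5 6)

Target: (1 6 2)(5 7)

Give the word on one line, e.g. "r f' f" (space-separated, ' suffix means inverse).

  after f': (1 7 3)(2 6 5)
  after r: (1 6 2)(5 7)

f' r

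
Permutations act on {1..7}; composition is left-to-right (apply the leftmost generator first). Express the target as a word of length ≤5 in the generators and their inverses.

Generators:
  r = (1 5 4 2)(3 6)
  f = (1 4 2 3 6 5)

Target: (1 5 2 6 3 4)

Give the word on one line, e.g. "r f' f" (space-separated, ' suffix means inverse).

  after r: (1 5 4 2)(3 6)
  after f': (1 6 2 5)
  after f': (1 3 2 6 4)
  after r: (1 6 2 3)(4 5)
  after f: (1 5 2 6 3 4)

r f' f' r f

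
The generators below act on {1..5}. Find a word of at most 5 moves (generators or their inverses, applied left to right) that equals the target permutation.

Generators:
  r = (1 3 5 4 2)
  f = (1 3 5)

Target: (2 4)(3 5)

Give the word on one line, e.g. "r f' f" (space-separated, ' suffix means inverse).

  after r': (1 2 4 5 3)
  after f': (1 2 4 3 5)
  after r: (3 4 5)
  after f: (1 3 4)
  after r': (2 4)(3 5)

r' f' r f r'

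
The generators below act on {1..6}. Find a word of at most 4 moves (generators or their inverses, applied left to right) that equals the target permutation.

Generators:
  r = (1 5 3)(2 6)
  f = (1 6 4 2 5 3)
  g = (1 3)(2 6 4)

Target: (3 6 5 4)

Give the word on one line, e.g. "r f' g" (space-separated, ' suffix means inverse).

  after f': (1 3 5 2 4 6)
  after f': (1 5 4)(2 6 3)
  after r': (3 6 5 4)

f' f' r'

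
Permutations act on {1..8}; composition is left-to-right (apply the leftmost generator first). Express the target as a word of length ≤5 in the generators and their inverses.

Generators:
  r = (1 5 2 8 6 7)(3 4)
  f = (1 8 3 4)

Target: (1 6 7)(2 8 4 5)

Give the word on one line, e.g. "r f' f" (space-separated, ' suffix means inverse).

f' f' f' r

  after f': (1 4 3 8)
  after f': (1 3)(4 8)
  after f': (1 8 3 4)
  after r: (1 6 7)(2 8 4 5)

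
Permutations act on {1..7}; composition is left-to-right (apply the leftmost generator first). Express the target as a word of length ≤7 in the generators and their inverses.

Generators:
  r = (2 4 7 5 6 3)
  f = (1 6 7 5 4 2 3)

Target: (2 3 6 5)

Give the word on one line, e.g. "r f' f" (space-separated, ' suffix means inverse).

r f r f r'

  after r: (2 4 7 5 6 3)
  after f: (1 6)(4 5 7)
  after r: (1 3 2 4 6)
  after f: (4 7 5)
  after r': (2 3 6 5)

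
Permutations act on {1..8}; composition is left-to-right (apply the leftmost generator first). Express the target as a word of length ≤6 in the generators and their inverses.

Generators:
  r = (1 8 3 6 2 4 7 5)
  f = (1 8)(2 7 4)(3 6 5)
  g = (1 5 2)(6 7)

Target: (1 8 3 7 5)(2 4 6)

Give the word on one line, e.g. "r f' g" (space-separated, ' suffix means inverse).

  after r: (1 8 3 6 2 4 7 5)
  after g': (1 8 3 7)(2 4 6 5)
  after g': (1 8 3 6)(2 4 7)
  after g': (1 8 3 7 5)(2 4 6)

r g' g' g'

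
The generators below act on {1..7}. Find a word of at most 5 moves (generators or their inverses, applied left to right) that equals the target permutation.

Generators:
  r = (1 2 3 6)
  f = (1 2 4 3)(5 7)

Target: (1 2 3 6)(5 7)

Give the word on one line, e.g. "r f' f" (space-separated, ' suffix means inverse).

  after f: (1 2 4 3)(5 7)
  after f: (1 4)(2 3)
  after r: (1 4 2 6)
  after f: (1 3)(2 6)(5 7)
  after r': (1 2 3 6)(5 7)

f f r f r'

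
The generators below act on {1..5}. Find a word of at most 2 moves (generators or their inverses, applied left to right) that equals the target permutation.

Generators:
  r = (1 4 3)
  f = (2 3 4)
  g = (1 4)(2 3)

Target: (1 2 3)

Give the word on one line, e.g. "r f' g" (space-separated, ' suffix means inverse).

  after r: (1 4 3)
  after f: (1 2 3)

r f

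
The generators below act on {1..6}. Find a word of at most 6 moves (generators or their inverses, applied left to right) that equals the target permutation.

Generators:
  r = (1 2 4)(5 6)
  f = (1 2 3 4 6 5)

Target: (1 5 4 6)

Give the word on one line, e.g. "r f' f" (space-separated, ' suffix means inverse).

f' f' r' f' r'

  after f': (1 5 6 4 3 2)
  after f': (1 6 3)(2 5 4)
  after r': (1 5 2 6 3 4)
  after f': (1 6 2 4 5)
  after r': (1 5 4 6)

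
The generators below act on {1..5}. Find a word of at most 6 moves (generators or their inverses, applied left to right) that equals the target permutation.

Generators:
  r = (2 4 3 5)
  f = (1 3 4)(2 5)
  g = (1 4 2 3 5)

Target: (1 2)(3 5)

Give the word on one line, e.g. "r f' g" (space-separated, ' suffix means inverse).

  after r: (2 4 3 5)
  after g: (1 4 5 3)
  after r: (1 3)(2 4)
  after g': (1 2)(3 5)

r g r g'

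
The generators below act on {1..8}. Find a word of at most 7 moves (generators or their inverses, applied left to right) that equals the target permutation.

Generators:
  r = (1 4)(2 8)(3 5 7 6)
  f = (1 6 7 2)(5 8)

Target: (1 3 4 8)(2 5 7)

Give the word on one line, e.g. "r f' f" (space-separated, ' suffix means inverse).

r f r' f r

  after r: (1 4)(2 8)(3 5 7 6)
  after f: (1 4 6 3 8)(2 5)
  after r': (2 3)(4 7 5 8)
  after f: (1 6 7 8 4 2 3)
  after r: (1 3 4 8)(2 5 7)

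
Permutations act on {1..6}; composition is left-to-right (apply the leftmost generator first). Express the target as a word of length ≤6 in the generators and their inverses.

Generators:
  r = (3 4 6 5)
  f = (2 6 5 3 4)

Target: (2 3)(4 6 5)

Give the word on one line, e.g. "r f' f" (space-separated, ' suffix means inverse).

r r r f' f'

  after r: (3 4 6 5)
  after r: (3 6)(4 5)
  after r: (3 5 6 4)
  after f': (2 4 5)(3 6)
  after f': (2 3)(4 6 5)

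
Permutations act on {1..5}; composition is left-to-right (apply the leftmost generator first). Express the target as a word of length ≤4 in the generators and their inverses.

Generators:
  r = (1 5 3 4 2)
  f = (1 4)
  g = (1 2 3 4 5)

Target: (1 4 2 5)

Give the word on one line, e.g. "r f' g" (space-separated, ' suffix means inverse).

g f' g g

  after g: (1 2 3 4 5)
  after f': (1 2 3)(4 5)
  after g: (1 3 2 4)
  after g: (1 4 2 5)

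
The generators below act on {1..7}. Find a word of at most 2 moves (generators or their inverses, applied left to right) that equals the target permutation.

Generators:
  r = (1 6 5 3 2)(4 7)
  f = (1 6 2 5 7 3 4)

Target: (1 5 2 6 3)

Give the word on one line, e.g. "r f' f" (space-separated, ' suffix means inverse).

  after r: (1 6 5 3 2)(4 7)
  after r: (1 5 2 6 3)

r r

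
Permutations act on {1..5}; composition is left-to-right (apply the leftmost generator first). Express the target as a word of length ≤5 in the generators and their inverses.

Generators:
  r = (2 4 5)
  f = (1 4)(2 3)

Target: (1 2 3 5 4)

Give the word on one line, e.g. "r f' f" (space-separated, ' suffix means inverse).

  after f: (1 4)(2 3)
  after r: (1 5 2 3 4)
  after f': (1 5 3)
  after f': (1 5 2 3 4)
  after r: (1 2 3 5 4)

f r f' f' r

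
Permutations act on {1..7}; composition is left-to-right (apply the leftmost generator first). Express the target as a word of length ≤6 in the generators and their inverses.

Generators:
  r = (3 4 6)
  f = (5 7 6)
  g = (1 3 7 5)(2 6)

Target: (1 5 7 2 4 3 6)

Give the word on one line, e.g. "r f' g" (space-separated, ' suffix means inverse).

f' f' g r' f

  after f': (5 6 7)
  after f': (5 7 6)
  after g: (1 3 7 2 6)
  after r': (1 6)(2 4 3 7)
  after f: (1 5 7 2 4 3 6)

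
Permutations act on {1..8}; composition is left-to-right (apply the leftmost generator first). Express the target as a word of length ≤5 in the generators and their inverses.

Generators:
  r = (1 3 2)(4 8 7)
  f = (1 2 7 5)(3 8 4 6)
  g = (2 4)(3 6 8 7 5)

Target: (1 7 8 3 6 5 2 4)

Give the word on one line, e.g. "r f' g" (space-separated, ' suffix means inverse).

f g' r'

  after f: (1 2 7 5)(3 8 4 6)
  after g': (1 4 3 6 5)(2 8)
  after r': (1 7 8 3 6 5 2 4)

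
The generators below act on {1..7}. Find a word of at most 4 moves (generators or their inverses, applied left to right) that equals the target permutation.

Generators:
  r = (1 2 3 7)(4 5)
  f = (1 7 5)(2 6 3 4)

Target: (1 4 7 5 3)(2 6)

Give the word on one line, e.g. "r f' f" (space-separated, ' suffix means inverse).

  after r': (1 7 3 2)(4 5)
  after r': (1 3)(2 7)
  after r': (1 2 3 7)(4 5)
  after f': (1 4 7 5 3)(2 6)

r' r' r' f'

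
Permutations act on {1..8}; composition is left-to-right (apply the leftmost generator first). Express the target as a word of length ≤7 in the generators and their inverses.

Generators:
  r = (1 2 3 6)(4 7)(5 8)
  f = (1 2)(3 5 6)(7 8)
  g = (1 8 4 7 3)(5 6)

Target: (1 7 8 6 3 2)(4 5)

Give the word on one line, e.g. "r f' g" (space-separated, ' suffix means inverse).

f r g' g' r'

  after f: (1 2)(3 5 6)(7 8)
  after r: (1 3 8 4 7 5)
  after g': (1 7 6 5 3)
  after g': (1 4 8)(5 7)
  after r': (1 7 8 6 3 2)(4 5)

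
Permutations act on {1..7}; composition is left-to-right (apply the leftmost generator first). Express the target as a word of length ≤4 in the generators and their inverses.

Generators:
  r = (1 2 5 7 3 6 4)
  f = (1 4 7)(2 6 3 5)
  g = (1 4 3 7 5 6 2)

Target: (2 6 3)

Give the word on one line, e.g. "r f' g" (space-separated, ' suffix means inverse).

r g

  after r: (1 2 5 7 3 6 4)
  after g: (2 6 3)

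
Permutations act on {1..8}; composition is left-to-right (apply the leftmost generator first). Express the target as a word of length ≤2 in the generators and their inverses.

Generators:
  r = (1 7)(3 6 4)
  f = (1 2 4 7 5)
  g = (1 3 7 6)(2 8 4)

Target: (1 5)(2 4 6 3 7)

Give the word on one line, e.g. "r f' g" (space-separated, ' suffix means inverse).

  after r': (1 7)(3 4 6)
  after f: (1 5)(2 4 6 3 7)

r' f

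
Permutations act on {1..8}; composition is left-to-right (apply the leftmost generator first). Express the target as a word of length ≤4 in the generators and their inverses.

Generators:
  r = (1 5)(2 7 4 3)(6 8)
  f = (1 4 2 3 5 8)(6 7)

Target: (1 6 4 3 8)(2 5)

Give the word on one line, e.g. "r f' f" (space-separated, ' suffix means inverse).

  after r': (1 5)(2 3 4 7)(6 8)
  after r': (2 4)(3 7)
  after f': (1 8 5 3 6 7 2)
  after r: (1 6 4 3 8)(2 5)

r' r' f' r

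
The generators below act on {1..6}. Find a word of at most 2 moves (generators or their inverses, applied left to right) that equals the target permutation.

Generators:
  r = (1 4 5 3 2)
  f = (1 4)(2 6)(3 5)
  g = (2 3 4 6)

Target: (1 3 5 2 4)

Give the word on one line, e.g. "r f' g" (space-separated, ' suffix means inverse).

f' g'

  after f': (1 4)(2 6)(3 5)
  after g': (1 3 5 2 4)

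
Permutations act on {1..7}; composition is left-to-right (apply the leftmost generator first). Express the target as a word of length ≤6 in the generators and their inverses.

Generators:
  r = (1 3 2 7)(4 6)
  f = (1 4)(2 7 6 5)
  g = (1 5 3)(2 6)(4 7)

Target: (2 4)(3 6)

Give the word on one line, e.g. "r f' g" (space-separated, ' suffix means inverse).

f f g' f g

  after f: (1 4)(2 7 6 5)
  after f: (2 6)(5 7)
  after g': (1 3 5 4 7)
  after f: (1 3 2 7 4 6 5)
  after g: (2 4)(3 6)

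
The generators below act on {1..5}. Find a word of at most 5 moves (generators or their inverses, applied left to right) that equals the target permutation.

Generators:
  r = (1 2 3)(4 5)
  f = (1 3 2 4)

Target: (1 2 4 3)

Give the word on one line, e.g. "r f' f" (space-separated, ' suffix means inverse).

f r r

  after f: (1 3 2 4)
  after r: (2 5 4)
  after r: (1 2 4 3)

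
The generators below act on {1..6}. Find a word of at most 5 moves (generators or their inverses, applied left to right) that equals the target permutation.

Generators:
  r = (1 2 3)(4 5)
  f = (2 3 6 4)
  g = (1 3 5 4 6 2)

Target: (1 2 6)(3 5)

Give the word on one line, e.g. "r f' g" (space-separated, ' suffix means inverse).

g r g'

  after g: (1 3 5 4 6 2)
  after r: (3 4 6)
  after g': (1 2 6)(3 5)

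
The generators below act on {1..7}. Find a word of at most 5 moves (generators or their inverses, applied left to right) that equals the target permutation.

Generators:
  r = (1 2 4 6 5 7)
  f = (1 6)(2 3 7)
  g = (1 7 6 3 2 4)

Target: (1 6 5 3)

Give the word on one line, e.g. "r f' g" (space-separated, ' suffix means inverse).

  after r: (1 2 4 6 5 7)
  after f: (1 3 7 6 5 2 4)
  after g': (1 6 5 3)

r f g'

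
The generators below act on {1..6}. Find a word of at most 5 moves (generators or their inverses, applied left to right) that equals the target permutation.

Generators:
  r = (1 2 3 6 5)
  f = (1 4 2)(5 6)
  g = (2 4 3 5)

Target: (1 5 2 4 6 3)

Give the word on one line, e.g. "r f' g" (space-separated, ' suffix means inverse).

f' r' r'

  after f': (1 2 4)(5 6)
  after r': (2 4 5 3)
  after r': (1 5 2 4 6 3)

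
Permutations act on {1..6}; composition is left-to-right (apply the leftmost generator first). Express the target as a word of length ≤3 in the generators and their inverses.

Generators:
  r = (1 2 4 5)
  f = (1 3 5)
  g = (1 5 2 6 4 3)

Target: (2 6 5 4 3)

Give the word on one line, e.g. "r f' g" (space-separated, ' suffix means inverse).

g r

  after g: (1 5 2 6 4 3)
  after r: (2 6 5 4 3)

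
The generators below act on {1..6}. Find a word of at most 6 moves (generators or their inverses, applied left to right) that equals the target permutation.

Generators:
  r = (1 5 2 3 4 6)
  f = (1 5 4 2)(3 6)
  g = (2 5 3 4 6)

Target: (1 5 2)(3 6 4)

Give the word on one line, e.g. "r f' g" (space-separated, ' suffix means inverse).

  after f': (1 2 4 5)(3 6)
  after g': (1 6 5)(2 3 4)
  after g': (1 4 6 2 5)
  after f': (1 5 2)(3 6 4)

f' g' g' f'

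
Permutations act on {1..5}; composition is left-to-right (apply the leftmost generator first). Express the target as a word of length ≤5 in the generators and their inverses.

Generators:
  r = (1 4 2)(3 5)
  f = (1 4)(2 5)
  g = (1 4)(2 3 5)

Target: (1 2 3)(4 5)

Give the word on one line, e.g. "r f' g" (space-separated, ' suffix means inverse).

f' r' g r

  after f': (1 4)(2 5)
  after r': (2 3 5 4)
  after g: (1 4 3 2 5)
  after r: (1 2 3)(4 5)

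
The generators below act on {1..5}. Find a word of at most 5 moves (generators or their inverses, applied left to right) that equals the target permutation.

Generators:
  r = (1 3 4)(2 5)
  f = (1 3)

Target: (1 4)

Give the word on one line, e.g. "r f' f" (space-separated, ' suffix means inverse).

r r f'

  after r: (1 3 4)(2 5)
  after r: (1 4 3)
  after f': (1 4)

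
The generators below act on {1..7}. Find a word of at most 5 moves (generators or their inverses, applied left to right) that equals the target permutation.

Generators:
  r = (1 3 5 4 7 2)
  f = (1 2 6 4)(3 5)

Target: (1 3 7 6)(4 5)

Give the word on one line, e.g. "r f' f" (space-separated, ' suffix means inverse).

r' f' r

  after r': (1 2 7 4 5 3)
  after f': (2 7 6)(3 4)
  after r: (1 3 7 6)(4 5)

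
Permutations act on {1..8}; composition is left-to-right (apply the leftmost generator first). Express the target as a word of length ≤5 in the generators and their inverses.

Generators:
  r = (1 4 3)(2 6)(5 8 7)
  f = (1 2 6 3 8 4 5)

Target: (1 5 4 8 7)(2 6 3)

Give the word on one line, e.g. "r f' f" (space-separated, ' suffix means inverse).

r' r' f

  after r': (1 3 4)(2 6)(5 7 8)
  after r': (1 4 3)(5 8 7)
  after f: (1 5 4 8 7)(2 6 3)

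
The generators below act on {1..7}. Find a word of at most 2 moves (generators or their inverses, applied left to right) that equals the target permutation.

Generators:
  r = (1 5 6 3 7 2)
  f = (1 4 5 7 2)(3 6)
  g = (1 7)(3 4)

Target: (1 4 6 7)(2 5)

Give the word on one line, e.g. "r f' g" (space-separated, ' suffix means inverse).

  after f: (1 4 5 7 2)(3 6)
  after r: (1 4 6 7)(2 5)

f r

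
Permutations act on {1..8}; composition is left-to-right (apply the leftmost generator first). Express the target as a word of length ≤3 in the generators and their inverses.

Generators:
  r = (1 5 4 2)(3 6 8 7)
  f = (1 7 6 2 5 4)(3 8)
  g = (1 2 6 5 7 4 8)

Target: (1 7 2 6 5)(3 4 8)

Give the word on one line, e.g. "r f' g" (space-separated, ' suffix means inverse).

r r g'

  after r: (1 5 4 2)(3 6 8 7)
  after r: (1 4)(2 5)(3 8)(6 7)
  after g': (1 7 2 6 5)(3 4 8)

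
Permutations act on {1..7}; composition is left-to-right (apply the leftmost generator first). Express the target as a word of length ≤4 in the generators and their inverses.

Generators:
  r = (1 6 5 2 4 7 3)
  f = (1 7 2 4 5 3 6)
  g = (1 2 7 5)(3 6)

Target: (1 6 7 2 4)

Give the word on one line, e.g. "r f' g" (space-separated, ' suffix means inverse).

  after f': (1 6 3 5 4 2 7)
  after g': (1 3 7 5 4)
  after f': (1 5 2 7 4 6 3)
  after r': (1 6 7 2 4)

f' g' f' r'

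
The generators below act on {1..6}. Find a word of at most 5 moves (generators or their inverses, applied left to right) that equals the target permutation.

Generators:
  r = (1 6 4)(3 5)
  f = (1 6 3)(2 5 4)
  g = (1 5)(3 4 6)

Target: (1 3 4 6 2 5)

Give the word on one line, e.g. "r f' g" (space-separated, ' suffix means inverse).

  after f: (1 6 3)(2 5 4)
  after g: (1 3 5 6 4 2)
  after f: (2 6)(3 4 5)
  after g: (1 5 4)(2 3 6)
  after r: (1 3 4 6 2 5)

f g f g r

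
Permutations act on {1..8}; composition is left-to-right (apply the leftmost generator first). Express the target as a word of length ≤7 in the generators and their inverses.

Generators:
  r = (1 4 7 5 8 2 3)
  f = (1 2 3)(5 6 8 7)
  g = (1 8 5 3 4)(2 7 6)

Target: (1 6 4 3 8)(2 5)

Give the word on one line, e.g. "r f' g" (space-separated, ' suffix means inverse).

  after g: (1 8 5 3 4)(2 7 6)
  after f: (1 7 8 6 3 4 2 5)
  after f: (1 5 2 6)(3 4)
  after r: (1 8 2 6 4)(3 7 5)
  after f': (1 6 4 3 8)(2 5)

g f f r f'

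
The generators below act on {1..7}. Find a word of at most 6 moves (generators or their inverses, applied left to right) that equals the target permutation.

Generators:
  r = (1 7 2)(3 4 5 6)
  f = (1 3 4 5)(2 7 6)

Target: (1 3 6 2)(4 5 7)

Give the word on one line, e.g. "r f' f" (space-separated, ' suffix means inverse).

r f f r f

  after r: (1 7 2)(3 4 5 6)
  after f: (1 6 4)(2 3 5)
  after f: (1 2 4 3)(5 7 6)
  after r: (2 5)(3 7)
  after f: (1 3 6 2)(4 5 7)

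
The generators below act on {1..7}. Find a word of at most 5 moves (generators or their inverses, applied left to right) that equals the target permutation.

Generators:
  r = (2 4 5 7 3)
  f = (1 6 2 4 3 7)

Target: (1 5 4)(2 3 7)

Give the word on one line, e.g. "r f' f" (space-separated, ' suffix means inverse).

  after r: (2 4 5 7 3)
  after r: (2 5 3 4 7)
  after f': (1 7 6)(2 5 4 3)
  after r': (1 5 2 4 7 6)
  after f: (1 5 4)(2 3 7)

r r f' r' f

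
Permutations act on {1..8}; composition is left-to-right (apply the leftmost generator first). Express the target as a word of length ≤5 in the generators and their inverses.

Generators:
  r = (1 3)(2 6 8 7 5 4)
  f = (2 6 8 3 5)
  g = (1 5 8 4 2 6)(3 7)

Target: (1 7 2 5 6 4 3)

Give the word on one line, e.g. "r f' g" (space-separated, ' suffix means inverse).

  after g: (1 5 8 4 2 6)(3 7)
  after g: (1 8 2)(4 6 5)
  after r: (1 7 5 2 3)(4 8 6)
  after f: (1 7 2 5 6 4 3)

g g r f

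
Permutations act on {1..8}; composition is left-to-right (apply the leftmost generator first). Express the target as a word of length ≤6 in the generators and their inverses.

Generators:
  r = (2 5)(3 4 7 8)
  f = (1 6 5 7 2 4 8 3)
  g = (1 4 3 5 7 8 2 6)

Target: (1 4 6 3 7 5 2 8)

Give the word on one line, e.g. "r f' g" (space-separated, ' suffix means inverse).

r' g' g' f

  after r': (2 5)(3 8 7 4)
  after g': (1 6 2 3 7)(5 8)
  after g': (1 2 4)(3 5 7 6 8)
  after f: (1 4 6 3 7 5 2 8)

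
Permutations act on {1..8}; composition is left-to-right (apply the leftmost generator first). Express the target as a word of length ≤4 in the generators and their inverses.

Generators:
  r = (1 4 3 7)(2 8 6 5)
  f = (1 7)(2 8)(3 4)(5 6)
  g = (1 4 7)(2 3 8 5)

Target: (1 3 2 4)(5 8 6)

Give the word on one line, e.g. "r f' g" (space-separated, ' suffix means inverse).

  after g: (1 4 7)(2 3 8 5)
  after f: (1 3 2 4)(5 8 6)

g f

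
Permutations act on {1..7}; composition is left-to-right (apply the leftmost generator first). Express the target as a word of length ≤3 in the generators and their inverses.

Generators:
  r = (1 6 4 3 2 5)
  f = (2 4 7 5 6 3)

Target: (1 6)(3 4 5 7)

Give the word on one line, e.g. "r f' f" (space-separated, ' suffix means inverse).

f' r

  after f': (2 3 6 5 7 4)
  after r: (1 6)(3 4 5 7)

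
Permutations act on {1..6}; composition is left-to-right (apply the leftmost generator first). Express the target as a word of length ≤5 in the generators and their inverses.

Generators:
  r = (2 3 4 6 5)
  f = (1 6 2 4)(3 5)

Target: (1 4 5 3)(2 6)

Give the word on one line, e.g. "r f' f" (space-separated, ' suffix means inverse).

  after r: (2 3 4 6 5)
  after f': (1 4)(2 5 6 3)
  after f': (1 2 3 6 5)
  after f': (1 6 3)(2 5 4)
  after r': (1 4 5 3)(2 6)

r f' f' f' r'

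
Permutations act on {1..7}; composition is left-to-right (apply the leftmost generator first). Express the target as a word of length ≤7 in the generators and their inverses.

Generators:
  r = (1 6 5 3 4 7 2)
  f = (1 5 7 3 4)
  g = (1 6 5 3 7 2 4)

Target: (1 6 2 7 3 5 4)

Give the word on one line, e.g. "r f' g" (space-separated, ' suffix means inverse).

r g f' g f

  after r: (1 6 5 3 4 7 2)
  after g: (1 5 7 4 2 6 3)
  after f': (2 6 7 3 4)
  after g: (1 6 2 5 3)
  after f: (1 6 2 7 3 5 4)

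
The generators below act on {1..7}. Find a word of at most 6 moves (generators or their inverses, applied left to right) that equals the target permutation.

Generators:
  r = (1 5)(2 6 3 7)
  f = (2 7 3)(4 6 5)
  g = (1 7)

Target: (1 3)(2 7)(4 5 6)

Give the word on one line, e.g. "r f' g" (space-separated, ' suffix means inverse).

  after f: (2 7 3)(4 6 5)
  after g': (1 7 3 2)(4 6 5)
  after f: (1 3 7 2)(4 5 6)
  after g: (1 3)(2 7)(4 5 6)

f g' f g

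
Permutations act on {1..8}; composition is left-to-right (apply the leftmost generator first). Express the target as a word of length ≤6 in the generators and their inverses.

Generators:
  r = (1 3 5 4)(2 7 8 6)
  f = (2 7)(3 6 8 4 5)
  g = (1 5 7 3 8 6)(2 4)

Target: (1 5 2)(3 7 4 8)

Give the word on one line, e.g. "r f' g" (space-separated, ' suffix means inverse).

g g f' g r'

  after g: (1 5 7 3 8 6)(2 4)
  after g: (1 7 8)(3 6 5)
  after f': (1 2 7 6 4 8)
  after g: (1 4 6 2 3 8 5 7)
  after r': (1 5 2)(3 7 4 8)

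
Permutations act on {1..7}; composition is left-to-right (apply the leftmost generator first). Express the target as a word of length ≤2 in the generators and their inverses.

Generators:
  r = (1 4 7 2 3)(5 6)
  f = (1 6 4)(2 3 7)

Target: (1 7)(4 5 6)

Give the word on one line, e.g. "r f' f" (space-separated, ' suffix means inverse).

  after f': (1 4 6)(2 7 3)
  after r: (1 7)(4 5 6)

f' r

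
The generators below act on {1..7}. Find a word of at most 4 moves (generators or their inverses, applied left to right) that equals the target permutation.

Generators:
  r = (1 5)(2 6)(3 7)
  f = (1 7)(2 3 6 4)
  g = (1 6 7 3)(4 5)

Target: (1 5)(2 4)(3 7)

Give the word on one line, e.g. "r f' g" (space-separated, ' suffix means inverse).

  after g': (1 3 7 6)(4 5)
  after g': (1 7)(3 6)
  after f': (2 4 6)
  after r: (1 5)(2 4)(3 7)

g' g' f' r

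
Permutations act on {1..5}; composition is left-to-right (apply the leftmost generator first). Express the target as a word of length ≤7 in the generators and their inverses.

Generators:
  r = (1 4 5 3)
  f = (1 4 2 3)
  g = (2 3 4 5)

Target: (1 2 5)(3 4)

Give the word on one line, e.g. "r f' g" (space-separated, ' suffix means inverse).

f f f g' r'

  after f: (1 4 2 3)
  after f: (1 2)(3 4)
  after f: (1 3 2 4)
  after g': (1 2 3 5 4)
  after r': (1 2 5)(3 4)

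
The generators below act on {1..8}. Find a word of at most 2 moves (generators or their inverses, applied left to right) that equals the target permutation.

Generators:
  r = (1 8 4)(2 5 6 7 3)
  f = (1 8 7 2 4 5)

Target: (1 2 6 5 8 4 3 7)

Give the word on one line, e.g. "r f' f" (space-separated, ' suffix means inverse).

f' r'

  after f': (1 5 4 2 7 8)
  after r': (1 2 6 5 8 4 3 7)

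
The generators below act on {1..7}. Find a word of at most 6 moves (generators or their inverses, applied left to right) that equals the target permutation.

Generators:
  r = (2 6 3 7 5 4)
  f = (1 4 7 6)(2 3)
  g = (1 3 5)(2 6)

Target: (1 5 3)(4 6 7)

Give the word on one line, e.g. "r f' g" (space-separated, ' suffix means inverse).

r f' f' r

  after r: (2 6 3 7 5 4)
  after f': (1 6 2 7 5)(3 4)
  after f': (1 7 5 6 3)(2 4)
  after r: (1 5 3)(4 6 7)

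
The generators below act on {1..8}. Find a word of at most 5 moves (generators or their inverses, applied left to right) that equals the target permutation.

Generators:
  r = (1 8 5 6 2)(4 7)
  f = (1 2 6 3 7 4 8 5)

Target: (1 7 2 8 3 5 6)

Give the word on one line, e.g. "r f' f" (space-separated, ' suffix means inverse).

  after f': (1 5 8 4 7 3 6 2)
  after r': (1 8 7 3 5)
  after f': (1 4 7 6 2)(3 8)
  after r: (1 7 2 8 3 5 6)

f' r' f' r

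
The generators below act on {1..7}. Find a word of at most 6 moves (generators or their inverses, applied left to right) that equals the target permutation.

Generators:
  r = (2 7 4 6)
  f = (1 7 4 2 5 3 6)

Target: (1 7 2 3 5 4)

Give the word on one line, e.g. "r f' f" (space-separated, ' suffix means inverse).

r' f' r' r'

  after r': (2 6 4 7)
  after f': (1 6 7 4)(2 3 5)
  after r': (1 4)(2 3 5 6)
  after r': (1 7 2 3 5 4)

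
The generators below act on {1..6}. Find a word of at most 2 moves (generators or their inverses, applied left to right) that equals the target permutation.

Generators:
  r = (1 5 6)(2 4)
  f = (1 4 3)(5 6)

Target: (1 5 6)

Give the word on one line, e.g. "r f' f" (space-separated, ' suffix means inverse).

r' r'

  after r': (1 6 5)(2 4)
  after r': (1 5 6)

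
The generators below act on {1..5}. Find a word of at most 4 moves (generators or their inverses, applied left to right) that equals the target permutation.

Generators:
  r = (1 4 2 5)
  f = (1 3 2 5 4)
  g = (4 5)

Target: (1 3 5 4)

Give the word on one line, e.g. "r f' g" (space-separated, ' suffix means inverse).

  after g': (4 5)
  after f: (1 3 2 5)
  after g: (1 3 2 4 5)
  after r: (1 3 5 4)

g' f g r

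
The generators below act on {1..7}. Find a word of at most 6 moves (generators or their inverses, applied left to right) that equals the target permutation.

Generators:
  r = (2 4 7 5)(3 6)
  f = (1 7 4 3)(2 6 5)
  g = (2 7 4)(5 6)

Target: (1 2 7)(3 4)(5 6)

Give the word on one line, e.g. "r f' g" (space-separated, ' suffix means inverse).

f' r g' r

  after f': (1 3 4 7)(2 5 6)
  after r: (1 6 4 5 3 7)
  after g': (1 5 3 2 4 6 7)
  after r: (1 2 7)(3 4)(5 6)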